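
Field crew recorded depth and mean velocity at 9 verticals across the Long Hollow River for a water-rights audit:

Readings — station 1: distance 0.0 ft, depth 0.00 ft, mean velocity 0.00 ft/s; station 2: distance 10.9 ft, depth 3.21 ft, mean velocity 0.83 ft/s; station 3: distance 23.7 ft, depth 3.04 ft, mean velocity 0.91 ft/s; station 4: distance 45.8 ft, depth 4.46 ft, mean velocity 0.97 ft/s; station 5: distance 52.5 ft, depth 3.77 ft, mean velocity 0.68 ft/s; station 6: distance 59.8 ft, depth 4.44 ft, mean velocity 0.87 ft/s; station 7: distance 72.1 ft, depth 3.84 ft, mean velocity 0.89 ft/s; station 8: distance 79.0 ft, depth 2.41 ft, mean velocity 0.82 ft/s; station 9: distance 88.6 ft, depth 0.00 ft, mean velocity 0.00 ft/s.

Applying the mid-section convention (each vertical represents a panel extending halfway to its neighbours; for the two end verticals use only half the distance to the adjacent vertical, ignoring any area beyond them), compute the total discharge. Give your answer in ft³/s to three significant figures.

247 ft³/s

w_2 = (23.7 − 0.0)/2 = 11.85 ft; q_2 = 0.83 × 3.21 × 11.85 = 31.57 ft³/s
w_3 = (45.8 − 10.9)/2 = 17.45 ft; q_3 = 0.91 × 3.04 × 17.45 = 48.27 ft³/s
w_4 = (52.5 − 23.7)/2 = 14.4 ft; q_4 = 0.97 × 4.46 × 14.4 = 62.30 ft³/s
w_5 = (59.8 − 45.8)/2 = 7 ft; q_5 = 0.68 × 3.77 × 7 = 17.95 ft³/s
w_6 = (72.1 − 52.5)/2 = 9.8 ft; q_6 = 0.87 × 4.44 × 9.8 = 37.86 ft³/s
w_7 = (79.0 − 59.8)/2 = 9.6 ft; q_7 = 0.89 × 3.84 × 9.6 = 32.81 ft³/s
w_8 = (88.6 − 72.1)/2 = 8.25 ft; q_8 = 0.82 × 2.41 × 8.25 = 16.30 ft³/s
Stations 1, 9 contribute zero (depth or velocity is 0).
Q = Σ qᵢ = 247.1 ft³/s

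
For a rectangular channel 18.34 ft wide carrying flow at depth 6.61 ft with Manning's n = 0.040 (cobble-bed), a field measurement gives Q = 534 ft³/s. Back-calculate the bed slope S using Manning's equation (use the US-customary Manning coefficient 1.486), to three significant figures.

0.00234

A = b·y = 18.34 × 6.61 = 121.2 ft²
P = b + 2y = 18.34 + 2×6.61 = 31.56 ft
R = A/P = 121.2/31.56 = 3.841 ft
S = (Q·n / (1.486·A·R^(2/3)))² = (534×0.040 / (1.486×121.2×2.453))² = 0.002337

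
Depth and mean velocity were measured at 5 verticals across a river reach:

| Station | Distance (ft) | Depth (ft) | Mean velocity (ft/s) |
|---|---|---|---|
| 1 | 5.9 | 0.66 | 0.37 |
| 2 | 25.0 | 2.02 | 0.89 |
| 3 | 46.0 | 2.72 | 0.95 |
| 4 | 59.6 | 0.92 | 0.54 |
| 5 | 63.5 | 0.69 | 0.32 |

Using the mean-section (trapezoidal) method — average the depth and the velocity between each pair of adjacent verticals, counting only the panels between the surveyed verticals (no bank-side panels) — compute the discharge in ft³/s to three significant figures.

81.7 ft³/s

Panel 1-2: Δb = 19.1 ft, d̄ = (0.66+2.02)/2 = 1.34, v̄ = (0.37+0.89)/2 = 0.63 → q = 19.1×1.34×0.63 = 16.12 ft³/s
Panel 2-3: Δb = 21 ft, d̄ = (2.02+2.72)/2 = 2.37, v̄ = (0.89+0.95)/2 = 0.92 → q = 21×2.37×0.92 = 45.79 ft³/s
Panel 3-4: Δb = 13.6 ft, d̄ = (2.72+0.92)/2 = 1.82, v̄ = (0.95+0.54)/2 = 0.745 → q = 13.6×1.82×0.745 = 18.44 ft³/s
Panel 4-5: Δb = 3.9 ft, d̄ = (0.92+0.69)/2 = 0.805, v̄ = (0.54+0.32)/2 = 0.43 → q = 3.9×0.805×0.43 = 1.350 ft³/s
Q = Σ q = 81.70 ft³/s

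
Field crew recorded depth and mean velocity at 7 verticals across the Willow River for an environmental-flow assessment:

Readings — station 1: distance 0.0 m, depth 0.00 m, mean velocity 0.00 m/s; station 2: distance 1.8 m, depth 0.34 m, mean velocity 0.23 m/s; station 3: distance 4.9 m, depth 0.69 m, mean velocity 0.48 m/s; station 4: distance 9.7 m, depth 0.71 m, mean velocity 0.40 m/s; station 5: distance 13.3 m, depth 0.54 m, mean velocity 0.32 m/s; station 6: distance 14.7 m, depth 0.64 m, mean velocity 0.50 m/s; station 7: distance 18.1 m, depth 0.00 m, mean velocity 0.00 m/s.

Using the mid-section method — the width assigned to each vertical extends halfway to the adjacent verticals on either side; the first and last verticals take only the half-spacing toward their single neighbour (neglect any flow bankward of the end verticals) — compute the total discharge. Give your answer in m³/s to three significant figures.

3.89 m³/s

w_2 = (4.9 − 0.0)/2 = 2.45 m; q_2 = 0.23 × 0.34 × 2.45 = 0.1916 m³/s
w_3 = (9.7 − 1.8)/2 = 3.95 m; q_3 = 0.48 × 0.69 × 3.95 = 1.308 m³/s
w_4 = (13.3 − 4.9)/2 = 4.2 m; q_4 = 0.40 × 0.71 × 4.2 = 1.193 m³/s
w_5 = (14.7 − 9.7)/2 = 2.5 m; q_5 = 0.32 × 0.54 × 2.5 = 0.4320 m³/s
w_6 = (18.1 − 13.3)/2 = 2.4 m; q_6 = 0.50 × 0.64 × 2.4 = 0.7680 m³/s
Stations 1, 7 contribute zero (depth or velocity is 0).
Q = Σ qᵢ = 3.893 m³/s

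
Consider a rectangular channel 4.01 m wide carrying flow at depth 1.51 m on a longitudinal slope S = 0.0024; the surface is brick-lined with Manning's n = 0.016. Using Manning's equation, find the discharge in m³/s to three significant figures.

A = b·y = 4.01 × 1.51 = 6.055 m²
P = b + 2y = 4.01 + 2×1.51 = 7.030 m
R = A/P = 6.055/7.030 = 0.8613 m
Q = (1/n)·A·R^(2/3)·S^(1/2) = (1/0.016) × 6.055 × 0.8613^(2/3) × 0.0024^(1/2) = 16.78 m³/s

16.8 m³/s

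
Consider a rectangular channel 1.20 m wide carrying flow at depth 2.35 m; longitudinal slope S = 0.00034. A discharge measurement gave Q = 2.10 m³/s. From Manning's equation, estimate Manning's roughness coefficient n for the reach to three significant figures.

0.0151

A = b·y = 1.20 × 2.35 = 2.820 m²
P = b + 2y = 1.20 + 2×2.35 = 5.900 m
R = A/P = 2.820/5.900 = 0.4780 m
n = (1/Q)·A·R^(2/3)·S^(1/2) = (1/2.10) × 2.820 × 0.6113 × 0.01844 = 0.01514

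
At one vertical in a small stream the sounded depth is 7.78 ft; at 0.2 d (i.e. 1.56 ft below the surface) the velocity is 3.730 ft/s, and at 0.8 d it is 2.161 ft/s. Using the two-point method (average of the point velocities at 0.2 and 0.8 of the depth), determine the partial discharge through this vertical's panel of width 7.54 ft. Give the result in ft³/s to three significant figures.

v̄ = (3.730 + 2.161) / 2 = 2.946 ft/s
q = v̄ × d × w = 2.946 × 7.78 × 7.54 = 172.8 ft³/s

173 ft³/s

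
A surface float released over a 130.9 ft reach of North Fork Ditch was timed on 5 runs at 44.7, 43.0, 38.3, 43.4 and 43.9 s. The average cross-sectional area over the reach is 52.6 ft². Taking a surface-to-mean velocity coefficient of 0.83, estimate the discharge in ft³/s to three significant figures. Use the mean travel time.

t̄ = (44.7 + 43.0 + 38.3 + 43.4 + 43.9) / 5 = 42.66 s
v_surface = L / t̄ = 130.9 / 42.66 = 3.068 ft/s
v_mean = 0.83 × 3.068 = 2.547 ft/s
Q = A × v_mean = 52.6 × 2.547 = 134.0 ft³/s

134 ft³/s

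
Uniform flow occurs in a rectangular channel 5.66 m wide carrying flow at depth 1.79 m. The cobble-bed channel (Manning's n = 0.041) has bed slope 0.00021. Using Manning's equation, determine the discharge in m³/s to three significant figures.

3.81 m³/s

A = b·y = 5.66 × 1.79 = 10.13 m²
P = b + 2y = 5.66 + 2×1.79 = 9.240 m
R = A/P = 10.13/9.240 = 1.096 m
Q = (1/n)·A·R^(2/3)·S^(1/2) = (1/0.041) × 10.13 × 1.096^(2/3) × 0.00021^(1/2) = 3.808 m³/s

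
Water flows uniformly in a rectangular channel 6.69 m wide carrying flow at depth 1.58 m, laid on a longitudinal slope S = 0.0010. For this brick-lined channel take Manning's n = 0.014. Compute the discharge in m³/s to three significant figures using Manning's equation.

A = b·y = 6.69 × 1.58 = 10.57 m²
P = b + 2y = 6.69 + 2×1.58 = 9.850 m
R = A/P = 10.57/9.850 = 1.073 m
Q = (1/n)·A·R^(2/3)·S^(1/2) = (1/0.014) × 10.57 × 1.073^(2/3) × 0.0010^(1/2) = 25.03 m³/s

25.0 m³/s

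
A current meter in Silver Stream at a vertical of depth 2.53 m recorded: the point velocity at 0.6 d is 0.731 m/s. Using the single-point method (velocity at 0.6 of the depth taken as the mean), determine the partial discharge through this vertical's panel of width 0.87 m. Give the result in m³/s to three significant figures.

1.61 m³/s

v̄ = v₀.₆ = 0.731 m/s
q = v̄ × d × w = 0.7310 × 2.53 × 0.87 = 1.609 m³/s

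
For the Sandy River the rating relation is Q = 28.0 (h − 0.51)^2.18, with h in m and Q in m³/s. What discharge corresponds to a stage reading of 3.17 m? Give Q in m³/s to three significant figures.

236 m³/s

Q = 28.0 × (3.17 − 0.51)^2.18 = 28.0 × 2.66^2.18 = 236.3 m³/s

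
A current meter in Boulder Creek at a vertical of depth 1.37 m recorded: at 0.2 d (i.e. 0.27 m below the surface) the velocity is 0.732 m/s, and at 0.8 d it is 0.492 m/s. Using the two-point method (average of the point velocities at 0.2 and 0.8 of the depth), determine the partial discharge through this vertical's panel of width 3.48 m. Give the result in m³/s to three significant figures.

v̄ = (0.732 + 0.492) / 2 = 0.6120 m/s
q = v̄ × d × w = 0.6120 × 1.37 × 3.48 = 2.918 m³/s

2.92 m³/s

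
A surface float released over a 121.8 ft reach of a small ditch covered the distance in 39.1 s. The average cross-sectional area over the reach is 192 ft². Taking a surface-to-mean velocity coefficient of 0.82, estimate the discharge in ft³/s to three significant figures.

v_surface = L / t̄ = 121.8 / 39.1 = 3.115 ft/s
v_mean = 0.82 × 3.115 = 2.554 ft/s
Q = A × v_mean = 192 × 2.554 = 490.4 ft³/s

490 ft³/s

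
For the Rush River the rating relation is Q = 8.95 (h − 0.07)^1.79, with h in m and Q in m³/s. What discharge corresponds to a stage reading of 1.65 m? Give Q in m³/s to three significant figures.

20.3 m³/s

Q = 8.95 × (1.65 − 0.07)^1.79 = 8.95 × 1.58^1.79 = 20.30 m³/s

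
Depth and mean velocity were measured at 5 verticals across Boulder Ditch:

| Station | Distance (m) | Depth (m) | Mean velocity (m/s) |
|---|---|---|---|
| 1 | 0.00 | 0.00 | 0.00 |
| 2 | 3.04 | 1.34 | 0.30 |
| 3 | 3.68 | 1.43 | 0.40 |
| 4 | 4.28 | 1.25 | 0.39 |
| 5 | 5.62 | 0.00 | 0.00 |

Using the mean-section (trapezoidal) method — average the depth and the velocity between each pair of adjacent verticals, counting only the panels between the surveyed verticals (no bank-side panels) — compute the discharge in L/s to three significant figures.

1100 L/s

Panel 1-2: Δb = 3.04 m, d̄ = (0.00+1.34)/2 = 0.67, v̄ = (0.00+0.30)/2 = 0.15 → q = 3.04×0.67×0.15 = 0.3055 m³/s
Panel 2-3: Δb = 0.64 m, d̄ = (1.34+1.43)/2 = 1.385, v̄ = (0.30+0.40)/2 = 0.35 → q = 0.64×1.385×0.35 = 0.3102 m³/s
Panel 3-4: Δb = 0.6 m, d̄ = (1.43+1.25)/2 = 1.34, v̄ = (0.40+0.39)/2 = 0.395 → q = 0.6×1.34×0.395 = 0.3176 m³/s
Panel 4-5: Δb = 1.34 m, d̄ = (1.25+0.00)/2 = 0.625, v̄ = (0.39+0.00)/2 = 0.195 → q = 1.34×0.625×0.195 = 0.1633 m³/s
Q = Σ q = 1.097 m³/s
= 1.097 × 1000 = 1097 L/s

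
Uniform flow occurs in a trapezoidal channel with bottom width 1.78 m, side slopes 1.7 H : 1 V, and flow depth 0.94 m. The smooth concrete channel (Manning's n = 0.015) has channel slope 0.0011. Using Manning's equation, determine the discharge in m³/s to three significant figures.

4.88 m³/s

A = (b + z·y)·y = (1.78 + 1.7×0.94)×0.94 = 3.175 m²
P = b + 2y√(1+z²) = 1.78 + 2×0.94×√(1+1.7²) = 5.488 m
R = A/P = 3.175/5.488 = 0.5786 m
Q = (1/n)·A·R^(2/3)·S^(1/2) = (1/0.015) × 3.175 × 0.5786^(2/3) × 0.0011^(1/2) = 4.875 m³/s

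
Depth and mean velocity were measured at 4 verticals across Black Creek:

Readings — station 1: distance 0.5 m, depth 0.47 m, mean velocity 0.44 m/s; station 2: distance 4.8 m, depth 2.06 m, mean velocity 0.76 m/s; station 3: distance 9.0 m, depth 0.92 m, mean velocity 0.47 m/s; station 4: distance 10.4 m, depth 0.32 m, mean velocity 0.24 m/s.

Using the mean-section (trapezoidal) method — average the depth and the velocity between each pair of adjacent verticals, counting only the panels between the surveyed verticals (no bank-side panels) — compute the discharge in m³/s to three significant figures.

Panel 1-2: Δb = 4.3 m, d̄ = (0.47+2.06)/2 = 1.265, v̄ = (0.44+0.76)/2 = 0.6 → q = 4.3×1.265×0.6 = 3.264 m³/s
Panel 2-3: Δb = 4.2 m, d̄ = (2.06+0.92)/2 = 1.49, v̄ = (0.76+0.47)/2 = 0.615 → q = 4.2×1.49×0.615 = 3.849 m³/s
Panel 3-4: Δb = 1.4 m, d̄ = (0.92+0.32)/2 = 0.62, v̄ = (0.47+0.24)/2 = 0.355 → q = 1.4×0.62×0.355 = 0.3081 m³/s
Q = Σ q = 7.421 m³/s

7.42 m³/s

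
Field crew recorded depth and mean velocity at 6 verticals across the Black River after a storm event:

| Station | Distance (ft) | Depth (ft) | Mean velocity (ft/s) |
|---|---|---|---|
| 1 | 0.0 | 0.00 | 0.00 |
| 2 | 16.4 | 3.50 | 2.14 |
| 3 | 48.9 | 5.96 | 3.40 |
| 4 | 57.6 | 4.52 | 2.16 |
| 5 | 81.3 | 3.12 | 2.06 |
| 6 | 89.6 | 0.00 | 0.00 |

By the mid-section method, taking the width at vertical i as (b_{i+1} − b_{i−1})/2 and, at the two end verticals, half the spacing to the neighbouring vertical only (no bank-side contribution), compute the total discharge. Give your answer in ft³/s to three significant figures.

862 ft³/s

w_2 = (48.9 − 0.0)/2 = 24.45 ft; q_2 = 2.14 × 3.50 × 24.45 = 183.1 ft³/s
w_3 = (57.6 − 16.4)/2 = 20.6 ft; q_3 = 3.40 × 5.96 × 20.6 = 417.4 ft³/s
w_4 = (81.3 − 48.9)/2 = 16.2 ft; q_4 = 2.16 × 4.52 × 16.2 = 158.2 ft³/s
w_5 = (89.6 − 57.6)/2 = 16 ft; q_5 = 2.06 × 3.12 × 16 = 102.8 ft³/s
Stations 1, 6 contribute zero (depth or velocity is 0).
Q = Σ qᵢ = 861.6 ft³/s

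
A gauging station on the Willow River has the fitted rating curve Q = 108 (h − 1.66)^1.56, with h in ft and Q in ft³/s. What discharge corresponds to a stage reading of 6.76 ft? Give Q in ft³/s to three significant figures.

Q = 108 × (6.76 − 1.66)^1.56 = 108 × 5.1^1.56 = 1372 ft³/s

1370 ft³/s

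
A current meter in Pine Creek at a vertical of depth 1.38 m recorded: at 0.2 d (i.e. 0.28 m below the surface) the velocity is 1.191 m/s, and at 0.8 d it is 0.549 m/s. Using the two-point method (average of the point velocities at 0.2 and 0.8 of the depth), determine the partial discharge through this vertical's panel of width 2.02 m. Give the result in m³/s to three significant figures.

2.43 m³/s

v̄ = (1.191 + 0.549) / 2 = 0.8700 m/s
q = v̄ × d × w = 0.8700 × 1.38 × 2.02 = 2.425 m³/s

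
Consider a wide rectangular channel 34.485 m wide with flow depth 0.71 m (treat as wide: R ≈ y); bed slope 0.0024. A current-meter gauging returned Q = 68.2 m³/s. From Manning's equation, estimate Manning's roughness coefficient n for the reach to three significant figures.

A = b·y = 34.485 × 0.71 = 24.48 m²
Wide channel: R ≈ y = 0.71 m
n = (1/Q)·A·R^(2/3)·S^(1/2) = (1/68.2) × 24.48 × 0.7959 × 0.04899 = 0.01400

0.0140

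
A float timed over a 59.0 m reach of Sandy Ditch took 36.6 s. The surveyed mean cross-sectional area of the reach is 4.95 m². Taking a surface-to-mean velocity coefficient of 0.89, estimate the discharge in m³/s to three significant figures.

7.10 m³/s

v_surface = L / t̄ = 59.0 / 36.6 = 1.612 m/s
v_mean = 0.89 × 1.612 = 1.435 m/s
Q = A × v_mean = 4.95 × 1.435 = 7.102 m³/s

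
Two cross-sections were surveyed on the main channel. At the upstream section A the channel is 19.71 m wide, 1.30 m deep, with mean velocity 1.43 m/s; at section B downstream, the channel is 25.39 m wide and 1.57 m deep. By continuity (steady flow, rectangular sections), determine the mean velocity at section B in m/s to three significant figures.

0.919 m/s

Q = A₁V₁ = (19.71×1.30) × 1.43 = 36.64 m³/s
A₂ = 25.39 × 1.57 = 39.86 m²
V₂ = Q/A₂ = 36.64/39.86 = 0.9192 m/s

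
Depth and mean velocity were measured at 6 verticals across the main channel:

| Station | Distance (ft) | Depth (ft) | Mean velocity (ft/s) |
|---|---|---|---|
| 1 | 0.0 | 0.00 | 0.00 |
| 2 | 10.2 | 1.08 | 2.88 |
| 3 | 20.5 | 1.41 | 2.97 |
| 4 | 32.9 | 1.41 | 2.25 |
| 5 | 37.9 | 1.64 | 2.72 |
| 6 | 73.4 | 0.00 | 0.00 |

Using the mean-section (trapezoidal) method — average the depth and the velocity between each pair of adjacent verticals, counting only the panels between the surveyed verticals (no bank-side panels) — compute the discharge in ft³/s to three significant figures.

Panel 1-2: Δb = 10.2 ft, d̄ = (0.00+1.08)/2 = 0.54, v̄ = (0.00+2.88)/2 = 1.44 → q = 10.2×0.54×1.44 = 7.932 ft³/s
Panel 2-3: Δb = 10.3 ft, d̄ = (1.08+1.41)/2 = 1.245, v̄ = (2.88+2.97)/2 = 2.925 → q = 10.3×1.245×2.925 = 37.51 ft³/s
Panel 3-4: Δb = 12.4 ft, d̄ = (1.41+1.41)/2 = 1.41, v̄ = (2.97+2.25)/2 = 2.61 → q = 12.4×1.41×2.61 = 45.63 ft³/s
Panel 4-5: Δb = 5 ft, d̄ = (1.41+1.64)/2 = 1.525, v̄ = (2.25+2.72)/2 = 2.485 → q = 5×1.525×2.485 = 18.95 ft³/s
Panel 5-6: Δb = 35.5 ft, d̄ = (1.64+0.00)/2 = 0.82, v̄ = (2.72+0.00)/2 = 1.36 → q = 35.5×0.82×1.36 = 39.59 ft³/s
Q = Σ q = 149.6 ft³/s

150 ft³/s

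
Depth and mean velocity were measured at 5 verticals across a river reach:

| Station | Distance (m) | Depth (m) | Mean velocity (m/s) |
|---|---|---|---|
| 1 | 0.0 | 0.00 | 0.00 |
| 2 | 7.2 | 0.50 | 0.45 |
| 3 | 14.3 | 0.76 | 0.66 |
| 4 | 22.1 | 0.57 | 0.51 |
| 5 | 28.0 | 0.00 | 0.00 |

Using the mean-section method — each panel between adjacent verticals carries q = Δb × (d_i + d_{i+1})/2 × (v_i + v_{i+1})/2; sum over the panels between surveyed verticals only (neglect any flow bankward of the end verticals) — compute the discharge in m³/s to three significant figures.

Panel 1-2: Δb = 7.2 m, d̄ = (0.00+0.50)/2 = 0.25, v̄ = (0.00+0.45)/2 = 0.225 → q = 7.2×0.25×0.225 = 0.4050 m³/s
Panel 2-3: Δb = 7.1 m, d̄ = (0.50+0.76)/2 = 0.63, v̄ = (0.45+0.66)/2 = 0.555 → q = 7.1×0.63×0.555 = 2.483 m³/s
Panel 3-4: Δb = 7.8 m, d̄ = (0.76+0.57)/2 = 0.665, v̄ = (0.66+0.51)/2 = 0.585 → q = 7.8×0.665×0.585 = 3.034 m³/s
Panel 4-5: Δb = 5.9 m, d̄ = (0.57+0.00)/2 = 0.285, v̄ = (0.51+0.00)/2 = 0.255 → q = 5.9×0.285×0.255 = 0.4288 m³/s
Q = Σ q = 6.351 m³/s

6.35 m³/s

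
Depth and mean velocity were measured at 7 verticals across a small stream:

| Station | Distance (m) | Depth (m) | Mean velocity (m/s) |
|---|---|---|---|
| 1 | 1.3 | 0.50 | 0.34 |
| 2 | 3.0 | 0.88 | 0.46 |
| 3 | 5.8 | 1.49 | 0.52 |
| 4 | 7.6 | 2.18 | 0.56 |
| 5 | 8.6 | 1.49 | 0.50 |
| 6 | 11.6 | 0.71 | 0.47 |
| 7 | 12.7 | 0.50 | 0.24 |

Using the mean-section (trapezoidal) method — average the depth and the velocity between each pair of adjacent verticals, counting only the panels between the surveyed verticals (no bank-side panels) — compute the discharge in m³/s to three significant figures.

6.69 m³/s

Panel 1-2: Δb = 1.7 m, d̄ = (0.50+0.88)/2 = 0.69, v̄ = (0.34+0.46)/2 = 0.4 → q = 1.7×0.69×0.4 = 0.4692 m³/s
Panel 2-3: Δb = 2.8 m, d̄ = (0.88+1.49)/2 = 1.185, v̄ = (0.46+0.52)/2 = 0.49 → q = 2.8×1.185×0.49 = 1.626 m³/s
Panel 3-4: Δb = 1.8 m, d̄ = (1.49+2.18)/2 = 1.835, v̄ = (0.52+0.56)/2 = 0.54 → q = 1.8×1.835×0.54 = 1.784 m³/s
Panel 4-5: Δb = 1 m, d̄ = (2.18+1.49)/2 = 1.835, v̄ = (0.56+0.50)/2 = 0.53 → q = 1×1.835×0.53 = 0.9726 m³/s
Panel 5-6: Δb = 3 m, d̄ = (1.49+0.71)/2 = 1.1, v̄ = (0.50+0.47)/2 = 0.485 → q = 3×1.1×0.485 = 1.601 m³/s
Panel 6-7: Δb = 1.1 m, d̄ = (0.71+0.50)/2 = 0.605, v̄ = (0.47+0.24)/2 = 0.355 → q = 1.1×0.605×0.355 = 0.2363 m³/s
Q = Σ q = 6.688 m³/s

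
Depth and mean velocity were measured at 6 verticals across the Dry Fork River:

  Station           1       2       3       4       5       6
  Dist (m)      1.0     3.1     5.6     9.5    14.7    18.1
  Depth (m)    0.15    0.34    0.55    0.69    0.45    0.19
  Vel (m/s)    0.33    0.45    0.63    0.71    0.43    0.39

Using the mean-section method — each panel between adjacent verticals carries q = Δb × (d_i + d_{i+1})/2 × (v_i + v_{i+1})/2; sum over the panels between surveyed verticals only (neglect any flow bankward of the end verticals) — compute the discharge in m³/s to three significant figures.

Panel 1-2: Δb = 2.1 m, d̄ = (0.15+0.34)/2 = 0.245, v̄ = (0.33+0.45)/2 = 0.39 → q = 2.1×0.245×0.39 = 0.2007 m³/s
Panel 2-3: Δb = 2.5 m, d̄ = (0.34+0.55)/2 = 0.445, v̄ = (0.45+0.63)/2 = 0.54 → q = 2.5×0.445×0.54 = 0.6008 m³/s
Panel 3-4: Δb = 3.9 m, d̄ = (0.55+0.69)/2 = 0.62, v̄ = (0.63+0.71)/2 = 0.67 → q = 3.9×0.62×0.67 = 1.620 m³/s
Panel 4-5: Δb = 5.2 m, d̄ = (0.69+0.45)/2 = 0.57, v̄ = (0.71+0.43)/2 = 0.57 → q = 5.2×0.57×0.57 = 1.689 m³/s
Panel 5-6: Δb = 3.4 m, d̄ = (0.45+0.19)/2 = 0.32, v̄ = (0.43+0.39)/2 = 0.41 → q = 3.4×0.32×0.41 = 0.4461 m³/s
Q = Σ q = 4.557 m³/s

4.56 m³/s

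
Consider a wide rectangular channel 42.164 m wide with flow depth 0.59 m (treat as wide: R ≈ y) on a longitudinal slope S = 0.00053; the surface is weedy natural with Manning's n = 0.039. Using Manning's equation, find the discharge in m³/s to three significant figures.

A = b·y = 42.164 × 0.59 = 24.88 m²
Wide channel: R ≈ y = 0.59 m
Q = (1/n)·A·R^(2/3)·S^(1/2) = (1/0.039) × 24.88 × 0.5900^(2/3) × 0.00053^(1/2) = 10.33 m³/s

10.3 m³/s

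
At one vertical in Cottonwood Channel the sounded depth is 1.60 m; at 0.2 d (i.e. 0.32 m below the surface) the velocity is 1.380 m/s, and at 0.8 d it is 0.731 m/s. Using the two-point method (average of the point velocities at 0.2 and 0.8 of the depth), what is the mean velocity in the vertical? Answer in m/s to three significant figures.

v̄ = (1.380 + 0.731) / 2 = 1.056 m/s

1.06 m/s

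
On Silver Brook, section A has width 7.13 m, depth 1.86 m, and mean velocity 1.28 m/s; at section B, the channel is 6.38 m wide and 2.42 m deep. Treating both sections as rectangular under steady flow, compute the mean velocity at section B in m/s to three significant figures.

1.10 m/s

Q = A₁V₁ = (7.13×1.86) × 1.28 = 16.98 m³/s
A₂ = 6.38 × 2.42 = 15.44 m²
V₂ = Q/A₂ = 16.98/15.44 = 1.099 m/s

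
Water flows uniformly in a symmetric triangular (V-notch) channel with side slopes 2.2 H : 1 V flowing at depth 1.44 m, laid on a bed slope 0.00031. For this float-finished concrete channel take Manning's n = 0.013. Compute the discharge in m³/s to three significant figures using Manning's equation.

4.66 m³/s

A = z·y² = 2.2×1.44² = 4.562 m²
P = 2y√(1+z²) = 2×1.44×√(1+2.2²) = 6.960 m
R = A/P = 4.562/6.960 = 0.6555 m
Q = (1/n)·A·R^(2/3)·S^(1/2) = (1/0.013) × 4.562 × 0.6555^(2/3) × 0.00031^(1/2) = 4.662 m³/s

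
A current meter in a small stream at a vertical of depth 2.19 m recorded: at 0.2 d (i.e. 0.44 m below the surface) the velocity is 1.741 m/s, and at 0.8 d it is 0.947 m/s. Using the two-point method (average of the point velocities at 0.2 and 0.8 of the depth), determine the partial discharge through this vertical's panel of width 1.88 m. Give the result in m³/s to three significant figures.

v̄ = (1.741 + 0.947) / 2 = 1.344 m/s
q = v̄ × d × w = 1.344 × 2.19 × 1.88 = 5.534 m³/s

5.53 m³/s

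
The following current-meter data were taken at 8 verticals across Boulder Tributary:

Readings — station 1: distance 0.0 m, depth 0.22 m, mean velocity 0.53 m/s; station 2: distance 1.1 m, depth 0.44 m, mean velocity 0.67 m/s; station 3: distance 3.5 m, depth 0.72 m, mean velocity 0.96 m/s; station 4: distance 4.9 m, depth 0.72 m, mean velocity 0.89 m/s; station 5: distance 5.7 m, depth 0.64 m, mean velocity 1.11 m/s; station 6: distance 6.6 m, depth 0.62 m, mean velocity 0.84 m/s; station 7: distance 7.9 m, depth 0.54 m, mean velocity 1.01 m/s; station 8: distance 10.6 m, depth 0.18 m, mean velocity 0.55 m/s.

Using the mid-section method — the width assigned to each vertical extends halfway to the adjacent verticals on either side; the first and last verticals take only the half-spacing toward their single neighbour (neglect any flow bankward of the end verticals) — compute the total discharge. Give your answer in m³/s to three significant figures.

5.00 m³/s

w_1 = (1.1 − 0.0)/2 = 0.55 m; q_1 = 0.53 × 0.22 × 0.55 = 0.06413 m³/s
w_2 = (3.5 − 0.0)/2 = 1.75 m; q_2 = 0.67 × 0.44 × 1.75 = 0.5159 m³/s
w_3 = (4.9 − 1.1)/2 = 1.9 m; q_3 = 0.96 × 0.72 × 1.9 = 1.313 m³/s
w_4 = (5.7 − 3.5)/2 = 1.1 m; q_4 = 0.89 × 0.72 × 1.1 = 0.7049 m³/s
w_5 = (6.6 − 4.9)/2 = 0.85 m; q_5 = 1.11 × 0.64 × 0.85 = 0.6038 m³/s
w_6 = (7.9 − 5.7)/2 = 1.1 m; q_6 = 0.84 × 0.62 × 1.1 = 0.5729 m³/s
w_7 = (10.6 − 6.6)/2 = 2 m; q_7 = 1.01 × 0.54 × 2 = 1.091 m³/s
w_8 = (10.6 − 7.9)/2 = 1.35 m; q_8 = 0.55 × 0.18 × 1.35 = 0.1337 m³/s
Q = Σ qᵢ = 4.999 m³/s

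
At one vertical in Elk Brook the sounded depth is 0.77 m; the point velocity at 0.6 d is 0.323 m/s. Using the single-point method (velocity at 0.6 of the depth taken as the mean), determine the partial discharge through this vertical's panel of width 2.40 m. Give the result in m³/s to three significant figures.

0.597 m³/s

v̄ = v₀.₆ = 0.323 m/s
q = v̄ × d × w = 0.3230 × 0.77 × 2.40 = 0.5969 m³/s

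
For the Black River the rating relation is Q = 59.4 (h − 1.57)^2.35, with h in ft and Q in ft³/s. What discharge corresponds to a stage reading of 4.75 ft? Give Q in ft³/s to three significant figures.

Q = 59.4 × (4.75 − 1.57)^2.35 = 59.4 × 3.18^2.35 = 900.5 ft³/s

901 ft³/s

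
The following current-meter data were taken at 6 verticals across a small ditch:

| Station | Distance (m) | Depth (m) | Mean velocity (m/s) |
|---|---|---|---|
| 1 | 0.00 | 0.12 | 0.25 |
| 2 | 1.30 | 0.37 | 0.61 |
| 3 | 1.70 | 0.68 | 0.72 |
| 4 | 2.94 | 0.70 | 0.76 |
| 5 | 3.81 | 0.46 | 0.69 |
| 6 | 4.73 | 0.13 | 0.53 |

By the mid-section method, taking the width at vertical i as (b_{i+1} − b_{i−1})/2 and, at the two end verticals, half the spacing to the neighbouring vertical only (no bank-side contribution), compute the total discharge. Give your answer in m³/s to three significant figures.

w_1 = (1.30 − 0.00)/2 = 0.65 m; q_1 = 0.25 × 0.12 × 0.65 = 0.01950 m³/s
w_2 = (1.70 − 0.00)/2 = 0.85 m; q_2 = 0.61 × 0.37 × 0.85 = 0.1918 m³/s
w_3 = (2.94 − 1.30)/2 = 0.82 m; q_3 = 0.72 × 0.68 × 0.82 = 0.4015 m³/s
w_4 = (3.81 − 1.70)/2 = 1.055 m; q_4 = 0.76 × 0.70 × 1.055 = 0.5613 m³/s
w_5 = (4.73 − 2.94)/2 = 0.895 m; q_5 = 0.69 × 0.46 × 0.895 = 0.2841 m³/s
w_6 = (4.73 − 3.81)/2 = 0.46 m; q_6 = 0.53 × 0.13 × 0.46 = 0.03169 m³/s
Q = Σ qᵢ = 1.490 m³/s

1.49 m³/s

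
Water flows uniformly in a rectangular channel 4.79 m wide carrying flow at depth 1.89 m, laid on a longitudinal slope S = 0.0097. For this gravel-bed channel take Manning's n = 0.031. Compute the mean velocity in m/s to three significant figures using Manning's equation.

A = b·y = 4.79 × 1.89 = 9.053 m²
P = b + 2y = 4.79 + 2×1.89 = 8.570 m
R = A/P = 9.053/8.570 = 1.056 m
Q = (1/n)·A·R^(2/3)·S^(1/2) = (1/0.031) × 9.053 × 1.056^(2/3) × 0.0097^(1/2) = 29.83 m³/s
V = Q/A = 29.83/9.053 = 3.295 m/s

3.30 m/s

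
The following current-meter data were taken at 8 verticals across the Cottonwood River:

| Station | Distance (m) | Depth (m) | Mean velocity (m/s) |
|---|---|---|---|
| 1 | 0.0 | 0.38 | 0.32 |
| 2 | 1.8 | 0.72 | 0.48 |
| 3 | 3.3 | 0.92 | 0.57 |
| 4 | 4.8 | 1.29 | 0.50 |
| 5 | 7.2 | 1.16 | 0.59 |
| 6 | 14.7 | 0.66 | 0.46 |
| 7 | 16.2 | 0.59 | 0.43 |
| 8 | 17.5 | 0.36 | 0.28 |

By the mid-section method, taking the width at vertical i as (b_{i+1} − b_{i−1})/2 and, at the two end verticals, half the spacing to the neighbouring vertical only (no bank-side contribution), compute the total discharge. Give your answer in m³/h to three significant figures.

w_1 = (1.8 − 0.0)/2 = 0.9 m; q_1 = 0.32 × 0.38 × 0.9 = 0.1094 m³/s
w_2 = (3.3 − 0.0)/2 = 1.65 m; q_2 = 0.48 × 0.72 × 1.65 = 0.5702 m³/s
w_3 = (4.8 − 1.8)/2 = 1.5 m; q_3 = 0.57 × 0.92 × 1.5 = 0.7866 m³/s
w_4 = (7.2 − 3.3)/2 = 1.95 m; q_4 = 0.50 × 1.29 × 1.95 = 1.258 m³/s
w_5 = (14.7 − 4.8)/2 = 4.95 m; q_5 = 0.59 × 1.16 × 4.95 = 3.388 m³/s
w_6 = (16.2 − 7.2)/2 = 4.5 m; q_6 = 0.46 × 0.66 × 4.5 = 1.366 m³/s
w_7 = (17.5 − 14.7)/2 = 1.4 m; q_7 = 0.43 × 0.59 × 1.4 = 0.3552 m³/s
w_8 = (17.5 − 16.2)/2 = 0.65 m; q_8 = 0.28 × 0.36 × 0.65 = 0.06552 m³/s
Q = Σ qᵢ = 7.899 m³/s
= 7.899 × 3600 = 28440 m³/h

28400 m³/h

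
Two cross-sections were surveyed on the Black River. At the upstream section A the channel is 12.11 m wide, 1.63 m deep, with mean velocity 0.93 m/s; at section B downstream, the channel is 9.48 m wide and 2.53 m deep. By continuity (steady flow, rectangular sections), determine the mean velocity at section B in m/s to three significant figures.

0.765 m/s

Q = A₁V₁ = (12.11×1.63) × 0.93 = 18.36 m³/s
A₂ = 9.48 × 2.53 = 23.98 m²
V₂ = Q/A₂ = 18.36/23.98 = 0.7654 m/s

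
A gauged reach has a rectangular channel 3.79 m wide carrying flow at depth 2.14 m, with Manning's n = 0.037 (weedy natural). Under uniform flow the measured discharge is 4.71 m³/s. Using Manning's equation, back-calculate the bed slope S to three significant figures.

A = b·y = 3.79 × 2.14 = 8.111 m²
P = b + 2y = 3.79 + 2×2.14 = 8.070 m
R = A/P = 8.111/8.070 = 1.005 m
S = (Q·n / (1·A·R^(2/3)))² = (4.71×0.037 / (1×8.111×1.003))² = 0.0004586

0.000459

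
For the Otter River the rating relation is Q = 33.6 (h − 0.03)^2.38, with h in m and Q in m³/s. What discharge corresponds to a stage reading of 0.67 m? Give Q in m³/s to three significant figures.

11.6 m³/s

Q = 33.6 × (0.67 − 0.03)^2.38 = 33.6 × 0.64^2.38 = 11.62 m³/s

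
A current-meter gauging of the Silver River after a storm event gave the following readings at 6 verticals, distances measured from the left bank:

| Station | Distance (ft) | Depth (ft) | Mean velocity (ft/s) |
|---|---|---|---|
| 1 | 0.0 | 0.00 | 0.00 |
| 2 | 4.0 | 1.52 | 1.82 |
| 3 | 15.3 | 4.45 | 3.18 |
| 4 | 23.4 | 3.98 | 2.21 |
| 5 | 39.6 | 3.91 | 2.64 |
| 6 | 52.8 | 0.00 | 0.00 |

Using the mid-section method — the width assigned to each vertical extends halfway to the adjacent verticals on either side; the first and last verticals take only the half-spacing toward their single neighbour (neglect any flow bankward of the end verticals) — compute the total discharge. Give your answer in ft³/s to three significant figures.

417 ft³/s

w_2 = (15.3 − 0.0)/2 = 7.65 ft; q_2 = 1.82 × 1.52 × 7.65 = 21.16 ft³/s
w_3 = (23.4 − 4.0)/2 = 9.7 ft; q_3 = 3.18 × 4.45 × 9.7 = 137.3 ft³/s
w_4 = (39.6 − 15.3)/2 = 12.15 ft; q_4 = 2.21 × 3.98 × 12.15 = 106.9 ft³/s
w_5 = (52.8 − 23.4)/2 = 14.7 ft; q_5 = 2.64 × 3.91 × 14.7 = 151.7 ft³/s
Stations 1, 6 contribute zero (depth or velocity is 0).
Q = Σ qᵢ = 417.0 ft³/s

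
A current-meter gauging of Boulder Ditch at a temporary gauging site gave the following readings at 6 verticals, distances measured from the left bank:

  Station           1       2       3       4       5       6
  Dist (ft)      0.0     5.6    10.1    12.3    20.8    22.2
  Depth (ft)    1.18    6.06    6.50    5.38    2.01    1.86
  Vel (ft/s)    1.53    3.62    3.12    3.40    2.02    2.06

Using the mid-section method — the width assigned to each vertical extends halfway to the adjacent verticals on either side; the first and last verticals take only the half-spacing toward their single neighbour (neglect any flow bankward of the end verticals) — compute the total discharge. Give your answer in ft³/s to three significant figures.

w_1 = (5.6 − 0.0)/2 = 2.8 ft; q_1 = 1.53 × 1.18 × 2.8 = 5.055 ft³/s
w_2 = (10.1 − 0.0)/2 = 5.05 ft; q_2 = 3.62 × 6.06 × 5.05 = 110.8 ft³/s
w_3 = (12.3 − 5.6)/2 = 3.35 ft; q_3 = 3.12 × 6.50 × 3.35 = 67.94 ft³/s
w_4 = (20.8 − 10.1)/2 = 5.35 ft; q_4 = 3.40 × 5.38 × 5.35 = 97.86 ft³/s
w_5 = (22.2 − 12.3)/2 = 4.95 ft; q_5 = 2.02 × 2.01 × 4.95 = 20.10 ft³/s
w_6 = (22.2 − 20.8)/2 = 0.7 ft; q_6 = 2.06 × 1.86 × 0.7 = 2.682 ft³/s
Q = Σ qᵢ = 304.4 ft³/s

304 ft³/s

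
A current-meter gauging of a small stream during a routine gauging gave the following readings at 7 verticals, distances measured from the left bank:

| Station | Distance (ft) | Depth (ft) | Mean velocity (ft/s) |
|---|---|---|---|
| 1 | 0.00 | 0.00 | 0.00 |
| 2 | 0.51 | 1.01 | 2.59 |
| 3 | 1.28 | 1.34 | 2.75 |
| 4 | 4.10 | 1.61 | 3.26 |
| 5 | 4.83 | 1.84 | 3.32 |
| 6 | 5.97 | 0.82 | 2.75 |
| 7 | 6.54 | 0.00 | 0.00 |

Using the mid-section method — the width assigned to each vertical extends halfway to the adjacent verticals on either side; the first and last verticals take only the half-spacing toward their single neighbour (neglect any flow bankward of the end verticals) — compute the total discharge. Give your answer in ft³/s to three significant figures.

25.2 ft³/s

w_2 = (1.28 − 0.00)/2 = 0.64 ft; q_2 = 2.59 × 1.01 × 0.64 = 1.674 ft³/s
w_3 = (4.10 − 0.51)/2 = 1.795 ft; q_3 = 2.75 × 1.34 × 1.795 = 6.615 ft³/s
w_4 = (4.83 − 1.28)/2 = 1.775 ft; q_4 = 3.26 × 1.61 × 1.775 = 9.316 ft³/s
w_5 = (5.97 − 4.10)/2 = 0.935 ft; q_5 = 3.32 × 1.84 × 0.935 = 5.712 ft³/s
w_6 = (6.54 − 4.83)/2 = 0.855 ft; q_6 = 2.75 × 0.82 × 0.855 = 1.928 ft³/s
Stations 1, 7 contribute zero (depth or velocity is 0).
Q = Σ qᵢ = 25.24 ft³/s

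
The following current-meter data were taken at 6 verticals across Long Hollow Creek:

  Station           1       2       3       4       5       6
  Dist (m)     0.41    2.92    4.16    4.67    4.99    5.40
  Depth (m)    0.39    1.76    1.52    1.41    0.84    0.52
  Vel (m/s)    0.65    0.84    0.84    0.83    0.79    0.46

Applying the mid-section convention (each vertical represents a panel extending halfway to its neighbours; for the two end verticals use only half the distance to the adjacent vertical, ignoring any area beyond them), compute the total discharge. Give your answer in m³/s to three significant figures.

4.98 m³/s

w_1 = (2.92 − 0.41)/2 = 1.255 m; q_1 = 0.65 × 0.39 × 1.255 = 0.3181 m³/s
w_2 = (4.16 − 0.41)/2 = 1.875 m; q_2 = 0.84 × 1.76 × 1.875 = 2.772 m³/s
w_3 = (4.67 − 2.92)/2 = 0.875 m; q_3 = 0.84 × 1.52 × 0.875 = 1.117 m³/s
w_4 = (4.99 − 4.16)/2 = 0.415 m; q_4 = 0.83 × 1.41 × 0.415 = 0.4857 m³/s
w_5 = (5.40 − 4.67)/2 = 0.365 m; q_5 = 0.79 × 0.84 × 0.365 = 0.2422 m³/s
w_6 = (5.40 − 4.99)/2 = 0.205 m; q_6 = 0.46 × 0.52 × 0.205 = 0.04904 m³/s
Q = Σ qᵢ = 4.984 m³/s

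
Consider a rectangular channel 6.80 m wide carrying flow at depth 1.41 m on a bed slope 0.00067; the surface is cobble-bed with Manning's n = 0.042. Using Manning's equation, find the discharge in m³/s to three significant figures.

A = b·y = 6.80 × 1.41 = 9.588 m²
P = b + 2y = 6.80 + 2×1.41 = 9.620 m
R = A/P = 9.588/9.620 = 0.9967 m
Q = (1/n)·A·R^(2/3)·S^(1/2) = (1/0.042) × 9.588 × 0.9967^(2/3) × 0.00067^(1/2) = 5.896 m³/s

5.90 m³/s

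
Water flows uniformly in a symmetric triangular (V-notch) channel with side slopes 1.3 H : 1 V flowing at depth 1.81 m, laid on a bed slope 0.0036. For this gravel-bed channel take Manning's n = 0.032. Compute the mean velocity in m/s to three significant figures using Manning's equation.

1.50 m/s

A = z·y² = 1.3×1.81² = 4.259 m²
P = 2y√(1+z²) = 2×1.81×√(1+1.3²) = 5.937 m
R = A/P = 4.259/5.937 = 0.7173 m
Q = (1/n)·A·R^(2/3)·S^(1/2) = (1/0.032) × 4.259 × 0.7173^(2/3) × 0.0036^(1/2) = 6.399 m³/s
V = Q/A = 6.399/4.259 = 1.502 m/s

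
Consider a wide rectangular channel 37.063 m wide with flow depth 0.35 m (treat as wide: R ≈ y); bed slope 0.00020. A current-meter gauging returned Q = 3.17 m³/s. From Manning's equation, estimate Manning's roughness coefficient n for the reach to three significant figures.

A = b·y = 37.063 × 0.35 = 12.97 m²
Wide channel: R ≈ y = 0.35 m
n = (1/Q)·A·R^(2/3)·S^(1/2) = (1/3.17) × 12.97 × 0.4966 × 0.01414 = 0.02874

0.0287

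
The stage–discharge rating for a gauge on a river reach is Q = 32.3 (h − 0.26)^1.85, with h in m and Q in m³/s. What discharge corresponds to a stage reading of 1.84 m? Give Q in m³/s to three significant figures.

75.3 m³/s

Q = 32.3 × (1.84 − 0.26)^1.85 = 32.3 × 1.58^1.85 = 75.29 m³/s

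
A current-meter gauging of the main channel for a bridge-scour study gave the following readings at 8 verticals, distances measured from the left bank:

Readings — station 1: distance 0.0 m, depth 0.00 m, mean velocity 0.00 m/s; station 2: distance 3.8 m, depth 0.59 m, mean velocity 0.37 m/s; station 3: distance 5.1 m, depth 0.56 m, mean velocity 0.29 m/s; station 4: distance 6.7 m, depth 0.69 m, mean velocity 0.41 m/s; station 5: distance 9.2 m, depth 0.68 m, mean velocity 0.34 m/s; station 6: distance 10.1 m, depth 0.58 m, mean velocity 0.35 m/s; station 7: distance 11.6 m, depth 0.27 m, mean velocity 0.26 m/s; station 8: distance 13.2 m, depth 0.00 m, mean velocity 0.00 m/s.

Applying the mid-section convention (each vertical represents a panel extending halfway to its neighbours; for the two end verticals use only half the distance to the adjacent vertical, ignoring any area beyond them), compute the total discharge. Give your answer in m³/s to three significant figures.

2.12 m³/s

w_2 = (5.1 − 0.0)/2 = 2.55 m; q_2 = 0.37 × 0.59 × 2.55 = 0.5567 m³/s
w_3 = (6.7 − 3.8)/2 = 1.45 m; q_3 = 0.29 × 0.56 × 1.45 = 0.2355 m³/s
w_4 = (9.2 − 5.1)/2 = 2.05 m; q_4 = 0.41 × 0.69 × 2.05 = 0.5799 m³/s
w_5 = (10.1 − 6.7)/2 = 1.7 m; q_5 = 0.34 × 0.68 × 1.7 = 0.3930 m³/s
w_6 = (11.6 − 9.2)/2 = 1.2 m; q_6 = 0.35 × 0.58 × 1.2 = 0.2436 m³/s
w_7 = (13.2 − 10.1)/2 = 1.55 m; q_7 = 0.26 × 0.27 × 1.55 = 0.1088 m³/s
Stations 1, 8 contribute zero (depth or velocity is 0).
Q = Σ qᵢ = 2.118 m³/s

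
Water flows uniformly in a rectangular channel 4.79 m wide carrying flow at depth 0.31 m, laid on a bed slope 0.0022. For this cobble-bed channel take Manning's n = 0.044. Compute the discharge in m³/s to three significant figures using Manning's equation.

A = b·y = 4.79 × 0.31 = 1.485 m²
P = b + 2y = 4.79 + 2×0.31 = 5.410 m
R = A/P = 1.485/5.410 = 0.2745 m
Q = (1/n)·A·R^(2/3)·S^(1/2) = (1/0.044) × 1.485 × 0.2745^(2/3) × 0.0022^(1/2) = 0.6685 m³/s

0.669 m³/s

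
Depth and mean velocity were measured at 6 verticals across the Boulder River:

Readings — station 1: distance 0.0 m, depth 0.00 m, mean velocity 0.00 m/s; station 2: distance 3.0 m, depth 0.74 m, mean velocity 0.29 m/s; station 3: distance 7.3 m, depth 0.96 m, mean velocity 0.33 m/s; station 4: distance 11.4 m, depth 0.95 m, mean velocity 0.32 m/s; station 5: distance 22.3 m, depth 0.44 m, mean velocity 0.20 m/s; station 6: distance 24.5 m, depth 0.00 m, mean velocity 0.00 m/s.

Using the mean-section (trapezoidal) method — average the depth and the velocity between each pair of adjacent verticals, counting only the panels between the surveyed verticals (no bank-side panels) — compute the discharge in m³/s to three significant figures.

4.58 m³/s

Panel 1-2: Δb = 3 m, d̄ = (0.00+0.74)/2 = 0.37, v̄ = (0.00+0.29)/2 = 0.145 → q = 3×0.37×0.145 = 0.1610 m³/s
Panel 2-3: Δb = 4.3 m, d̄ = (0.74+0.96)/2 = 0.85, v̄ = (0.29+0.33)/2 = 0.31 → q = 4.3×0.85×0.31 = 1.133 m³/s
Panel 3-4: Δb = 4.1 m, d̄ = (0.96+0.95)/2 = 0.955, v̄ = (0.33+0.32)/2 = 0.325 → q = 4.1×0.955×0.325 = 1.273 m³/s
Panel 4-5: Δb = 10.9 m, d̄ = (0.95+0.44)/2 = 0.695, v̄ = (0.32+0.20)/2 = 0.26 → q = 10.9×0.695×0.26 = 1.970 m³/s
Panel 5-6: Δb = 2.2 m, d̄ = (0.44+0.00)/2 = 0.22, v̄ = (0.20+0.00)/2 = 0.1 → q = 2.2×0.22×0.1 = 0.04840 m³/s
Q = Σ q = 4.585 m³/s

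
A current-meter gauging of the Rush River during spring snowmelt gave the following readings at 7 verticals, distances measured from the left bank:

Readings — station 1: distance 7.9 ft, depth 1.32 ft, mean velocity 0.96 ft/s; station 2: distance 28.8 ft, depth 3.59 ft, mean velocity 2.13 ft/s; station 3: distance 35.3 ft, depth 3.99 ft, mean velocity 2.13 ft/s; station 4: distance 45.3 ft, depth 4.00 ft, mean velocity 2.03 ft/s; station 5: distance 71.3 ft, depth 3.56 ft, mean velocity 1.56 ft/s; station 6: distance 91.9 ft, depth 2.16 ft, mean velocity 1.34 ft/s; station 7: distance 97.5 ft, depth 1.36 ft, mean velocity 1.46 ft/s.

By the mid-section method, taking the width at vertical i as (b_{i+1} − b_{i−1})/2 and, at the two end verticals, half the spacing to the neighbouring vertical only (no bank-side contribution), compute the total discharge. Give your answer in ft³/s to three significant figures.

w_1 = (28.8 − 7.9)/2 = 10.45 ft; q_1 = 0.96 × 1.32 × 10.45 = 13.24 ft³/s
w_2 = (35.3 − 7.9)/2 = 13.7 ft; q_2 = 2.13 × 3.59 × 13.7 = 104.8 ft³/s
w_3 = (45.3 − 28.8)/2 = 8.25 ft; q_3 = 2.13 × 3.99 × 8.25 = 70.11 ft³/s
w_4 = (71.3 − 35.3)/2 = 18 ft; q_4 = 2.03 × 4.00 × 18 = 146.2 ft³/s
w_5 = (91.9 − 45.3)/2 = 23.3 ft; q_5 = 1.56 × 3.56 × 23.3 = 129.4 ft³/s
w_6 = (97.5 − 71.3)/2 = 13.1 ft; q_6 = 1.34 × 2.16 × 13.1 = 37.92 ft³/s
w_7 = (97.5 − 91.9)/2 = 2.8 ft; q_7 = 1.46 × 1.36 × 2.8 = 5.560 ft³/s
Q = Σ qᵢ = 507.2 ft³/s

507 ft³/s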